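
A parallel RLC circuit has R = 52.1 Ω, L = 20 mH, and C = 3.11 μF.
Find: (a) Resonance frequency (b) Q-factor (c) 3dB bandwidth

Step 1 — Resonance: ω₀ = 1/√(LC) = 1/√(0.02·3.11e-06) = 4010 rad/s.
Step 2 — f₀ = ω₀/(2π) = 638.2 Hz.
Step 3 — Parallel Q: Q = R/(ω₀L) = 52.1/(4010·0.02) = 0.6497.
Step 4 — Bandwidth: Δω = ω₀/Q = 6172 rad/s; BW = Δω/(2π) = 982.2 Hz.

(a) f₀ = 638.2 Hz  (b) Q = 0.6497  (c) BW = 982.2 Hz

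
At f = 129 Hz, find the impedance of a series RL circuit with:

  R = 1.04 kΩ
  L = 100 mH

Step 1 — Angular frequency: ω = 2π·f = 2π·129 = 810.5 rad/s.
Step 2 — Component impedances:
  R: Z = R = 1040 Ω
  L: Z = jωL = j·810.5·0.1 = 0 + j81.05 Ω
Step 3 — Series combination: Z_total = R + L = 1040 + j81.05 Ω = 1043∠4.5° Ω.

Z = 1040 + j81.05 Ω = 1043∠4.5° Ω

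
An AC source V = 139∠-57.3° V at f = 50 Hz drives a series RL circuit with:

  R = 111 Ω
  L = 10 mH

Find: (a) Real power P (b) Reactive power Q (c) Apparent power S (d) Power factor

Step 1 — Angular frequency: ω = 2π·f = 2π·50 = 314.2 rad/s.
Step 2 — Component impedances:
  R: Z = R = 111 Ω
  L: Z = jωL = j·314.2·0.01 = 0 + j3.142 Ω
Step 3 — Series combination: Z_total = R + L = 111 + j3.142 Ω = 111∠1.6° Ω.
Step 4 — Source phasor: V = 139∠-57.3° V = 75.09 - j117 V.
Step 5 — Current: I = V / Z = 0.6462 - j1.072 A = 1.252∠-58.9° A.
Step 6 — Complex power: S = V·I* = 173.9 + j4.923 VA.
Step 7 — Real power: P = Re(S) = 173.9 W.
Step 8 — Reactive power: Q = Im(S) = 4.923 VAR.
Step 9 — Apparent power: |S| = 174 VA.
Step 10 — Power factor: PF = P/|S| = 0.9996 (lagging).

(a) P = 173.9 W  (b) Q = 4.923 VAR  (c) S = 174 VA  (d) PF = 0.9996 (lagging)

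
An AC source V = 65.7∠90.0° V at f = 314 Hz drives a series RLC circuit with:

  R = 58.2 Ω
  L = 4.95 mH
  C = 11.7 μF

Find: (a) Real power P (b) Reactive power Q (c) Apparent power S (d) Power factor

Step 1 — Angular frequency: ω = 2π·f = 2π·314 = 1973 rad/s.
Step 2 — Component impedances:
  R: Z = R = 58.2 Ω
  L: Z = jωL = j·1973·0.00495 = 0 + j9.766 Ω
  C: Z = 1/(jωC) = -j/(ω·C) = 0 - j43.32 Ω
Step 3 — Series combination: Z_total = R + L + C = 58.2 - j33.56 Ω = 67.18∠-30.0° Ω.
Step 4 — Source phasor: V = 65.7∠90.0° V = 0 + j65.7 V.
Step 5 — Current: I = V / Z = -0.4885 + j0.8472 A = 0.978∠120.0° A.
Step 6 — Complex power: S = V·I* = 55.66 - j32.09 VA.
Step 7 — Real power: P = Re(S) = 55.66 W.
Step 8 — Reactive power: Q = Im(S) = -32.09 VAR.
Step 9 — Apparent power: |S| = 64.25 VA.
Step 10 — Power factor: PF = P/|S| = 0.8663 (leading).

(a) P = 55.66 W  (b) Q = -32.09 VAR  (c) S = 64.25 VA  (d) PF = 0.8663 (leading)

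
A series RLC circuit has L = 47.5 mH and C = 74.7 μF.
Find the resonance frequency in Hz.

Step 1 — Resonance condition Im(Z)=0 gives ω₀ = 1/√(LC).
Step 2 — ω₀ = 1/√(0.0475·7.47e-05) = 530.9 rad/s.
Step 3 — f₀ = ω₀/(2π) = 84.49 Hz.

f₀ = 84.49 Hz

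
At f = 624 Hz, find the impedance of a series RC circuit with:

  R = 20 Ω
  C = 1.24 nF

Step 1 — Angular frequency: ω = 2π·f = 2π·624 = 3921 rad/s.
Step 2 — Component impedances:
  R: Z = R = 20 Ω
  C: Z = 1/(jωC) = -j/(ω·C) = 0 - j2.057e+05 Ω
Step 3 — Series combination: Z_total = R + C = 20 - j2.057e+05 Ω = 2.057e+05∠-90.0° Ω.

Z = 20 - j2.057e+05 Ω = 2.057e+05∠-90.0° Ω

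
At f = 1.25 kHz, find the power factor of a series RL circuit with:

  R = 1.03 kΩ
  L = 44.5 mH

Step 1 — Angular frequency: ω = 2π·f = 2π·1250 = 7854 rad/s.
Step 2 — Component impedances:
  R: Z = R = 1030 Ω
  L: Z = jωL = j·7854·0.0445 = 0 + j349.5 Ω
Step 3 — Series combination: Z_total = R + L = 1030 + j349.5 Ω = 1088∠18.7° Ω.
Step 4 — Power factor: PF = cos(φ) = Re(Z)/|Z| = 1030/1087.7 = 0.947.
Step 5 — Type: Im(Z) = 349.5 ⇒ lagging (phase φ = 18.7°).

PF = 0.947 (lagging, φ = 18.7°)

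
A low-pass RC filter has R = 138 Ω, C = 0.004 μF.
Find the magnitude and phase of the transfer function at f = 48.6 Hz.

Step 1 — Angular frequency: ω = 2π·48.6 = 305.4 rad/s.
Step 2 — Transfer function: H(jω) = 1/(1 + jωRC).
Step 3 — Denominator: 1 + jωRC = 1 + j·305.4·138·4e-09 = 1 + j0.0001686.
Step 4 — H = 1 - j0.0001686.
Step 5 — Magnitude: |H| = 1 (-0.0 dB); phase: φ = -0.0°.

|H| = 1 (-0.0 dB), φ = -0.0°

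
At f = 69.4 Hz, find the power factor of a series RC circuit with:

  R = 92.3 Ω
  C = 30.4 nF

Step 1 — Angular frequency: ω = 2π·f = 2π·69.4 = 436.1 rad/s.
Step 2 — Component impedances:
  R: Z = R = 92.3 Ω
  C: Z = 1/(jωC) = -j/(ω·C) = 0 - j7.544e+04 Ω
Step 3 — Series combination: Z_total = R + C = 92.3 - j7.544e+04 Ω = 7.544e+04∠-89.9° Ω.
Step 4 — Power factor: PF = cos(φ) = Re(Z)/|Z| = 92.3/75438 = 0.001224.
Step 5 — Type: Im(Z) = -7.544e+04 ⇒ leading (phase φ = -89.9°).

PF = 0.001224 (leading, φ = -89.9°)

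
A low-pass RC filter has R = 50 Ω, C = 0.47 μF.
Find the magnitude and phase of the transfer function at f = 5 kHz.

Step 1 — Angular frequency: ω = 2π·5000 = 3.142e+04 rad/s.
Step 2 — Transfer function: H(jω) = 1/(1 + jωRC).
Step 3 — Denominator: 1 + jωRC = 1 + j·3.142e+04·50·4.7e-07 = 1 + j0.7383.
Step 4 — H = 0.6472 - j0.4778.
Step 5 — Magnitude: |H| = 0.8045 (-1.9 dB); phase: φ = -36.4°.

|H| = 0.8045 (-1.9 dB), φ = -36.4°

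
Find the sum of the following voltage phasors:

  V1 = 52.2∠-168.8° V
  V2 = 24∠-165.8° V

Step 1 — Convert each phasor to rectangular form:
  V1 = 52.2·(cos(-168.8°) + j·sin(-168.8°)) = -51.21 - j10.14 V
  V2 = 24·(cos(-165.8°) + j·sin(-165.8°)) = -23.27 - j5.887 V
Step 2 — Sum components: V_total = -74.47 - j16.03 V.
Step 3 — Convert to polar: |V_total| = 76.18 V, ∠V_total = -167.9°.

V_total = 76.18∠-167.9° V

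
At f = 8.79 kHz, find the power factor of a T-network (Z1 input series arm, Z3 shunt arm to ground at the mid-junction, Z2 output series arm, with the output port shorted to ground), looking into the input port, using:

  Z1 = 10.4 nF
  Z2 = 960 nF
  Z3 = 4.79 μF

Step 1 — Angular frequency: ω = 2π·f = 2π·8790 = 5.523e+04 rad/s.
Step 2 — Component impedances:
  Z1: Z = 1/(jωC) = -j/(ω·C) = 0 - j1741 Ω
  Z2: Z = 1/(jωC) = -j/(ω·C) = 0 - j18.86 Ω
  Z3: Z = 1/(jωC) = -j/(ω·C) = 0 - j3.78 Ω
Step 3 — With the output port shorted to ground, the output series arm Z2 runs from the junction to ground; the shunt arm Z3 also runs from the junction to ground. They appear in parallel: Z3 || Z2 = 0 - j3.149 Ω.
Step 4 — Series with input arm Z1: Z_in = Z1 + (Z3 || Z2) = 0 - j1744 Ω = 1744∠-90.0° Ω.
Step 5 — Power factor: PF = cos(φ) = Re(Z)/|Z| = 0/1744 = 0.
Step 6 — Type: Im(Z) = -1744 ⇒ leading (phase φ = -90.0°).

PF = 0 (leading, φ = -90.0°)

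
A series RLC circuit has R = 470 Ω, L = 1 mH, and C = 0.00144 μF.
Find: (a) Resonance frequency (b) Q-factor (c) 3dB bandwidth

Step 1 — Resonance: ω₀ = 1/√(LC) = 1/√(0.001·1.44e-09) = 8.333e+05 rad/s.
Step 2 — f₀ = ω₀/(2π) = 1.326e+05 Hz.
Step 3 — Series Q: Q = ω₀L/R = 8.333e+05·0.001/470 = 1.773.
Step 4 — Bandwidth: Δω = ω₀/Q = 4.7e+05 rad/s; BW = Δω/(2π) = 7.48e+04 Hz.

(a) f₀ = 1.326e+05 Hz  (b) Q = 1.773  (c) BW = 7.48e+04 Hz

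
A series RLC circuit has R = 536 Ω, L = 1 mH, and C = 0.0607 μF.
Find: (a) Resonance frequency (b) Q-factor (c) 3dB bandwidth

Step 1 — Resonance condition Im(Z)=0 gives ω₀ = 1/√(LC).
Step 2 — ω₀ = 1/√(0.001·6.07e-08) = 1.284e+05 rad/s.
Step 3 — f₀ = ω₀/(2π) = 2.043e+04 Hz.
Step 4 — Series Q: Q = ω₀L/R = 1.284e+05·0.001/536 = 0.2395.
Step 5 — 3dB bandwidth: Δω = ω₀/Q = 5.36e+05 rad/s; BW = Δω/(2π) = 8.531e+04 Hz.

(a) f₀ = 2.043e+04 Hz  (b) Q = 0.2395  (c) BW = 8.531e+04 Hz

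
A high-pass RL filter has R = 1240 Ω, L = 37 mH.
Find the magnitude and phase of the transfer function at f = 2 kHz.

Step 1 — Angular frequency: ω = 2π·2000 = 1.257e+04 rad/s.
Step 2 — Transfer function: H(jω) = jωL/(R + jωL).
Step 3 — Numerator jωL = j·465; denominator R + jωL = 1240 + j465.
Step 4 — H = 0.1233 + j0.3287.
Step 5 — Magnitude: |H| = 0.3511 (-9.1 dB); phase: φ = 69.4°.

|H| = 0.3511 (-9.1 dB), φ = 69.4°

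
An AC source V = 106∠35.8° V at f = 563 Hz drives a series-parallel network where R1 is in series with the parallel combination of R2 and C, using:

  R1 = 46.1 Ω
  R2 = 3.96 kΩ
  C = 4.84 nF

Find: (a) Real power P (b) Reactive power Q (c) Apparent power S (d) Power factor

Step 1 — Angular frequency: ω = 2π·f = 2π·563 = 3537 rad/s.
Step 2 — Component impedances:
  R1: Z = R = 46.1 Ω
  R2: Z = R = 3960 Ω
  C: Z = 1/(jωC) = -j/(ω·C) = 0 - j5.841e+04 Ω
Step 3 — Parallel branch: R2 || C = 1/(1/R2 + 1/C) = 3942 - j267.3 Ω.
Step 4 — Series with R1: Z_total = R1 + (R2 || C) = 3988 - j267.3 Ω = 3997∠-3.8° Ω.
Step 5 — Source phasor: V = 106∠35.8° V = 85.97 + j62.01 V.
Step 6 — Current: I = V / Z = 0.02042 + j0.01692 A = 0.02652∠39.6° A.
Step 7 — Complex power: S = V·I* = 2.805 - j0.188 VA.
Step 8 — Real power: P = Re(S) = 2.805 W.
Step 9 — Reactive power: Q = Im(S) = -0.188 VAR.
Step 10 — Apparent power: |S| = 2.811 VA.
Step 11 — Power factor: PF = P/|S| = 0.9978 (leading).

(a) P = 2.805 W  (b) Q = -0.188 VAR  (c) S = 2.811 VA  (d) PF = 0.9978 (leading)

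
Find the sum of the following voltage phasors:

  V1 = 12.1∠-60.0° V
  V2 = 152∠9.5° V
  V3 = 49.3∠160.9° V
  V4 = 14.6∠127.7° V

Step 1 — Convert each phasor to rectangular form:
  V1 = 12.1·(cos(-60.0°) + j·sin(-60.0°)) = 6.05 - j10.48 V
  V2 = 152·(cos(9.5°) + j·sin(9.5°)) = 149.9 + j25.09 V
  V3 = 49.3·(cos(160.9°) + j·sin(160.9°)) = -46.59 + j16.13 V
  V4 = 14.6·(cos(127.7°) + j·sin(127.7°)) = -8.928 + j11.55 V
Step 2 — Sum components: V_total = 100.5 + j42.29 V.
Step 3 — Convert to polar: |V_total| = 109 V, ∠V_total = 22.8°.

V_total = 109∠22.8° V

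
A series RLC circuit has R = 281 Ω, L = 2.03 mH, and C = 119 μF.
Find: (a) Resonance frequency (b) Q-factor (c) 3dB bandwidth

Step 1 — Resonance condition Im(Z)=0 gives ω₀ = 1/√(LC).
Step 2 — ω₀ = 1/√(0.00203·0.000119) = 2035 rad/s.
Step 3 — f₀ = ω₀/(2π) = 323.8 Hz.
Step 4 — Series Q: Q = ω₀L/R = 2035·0.00203/281 = 0.0147.
Step 5 — 3dB bandwidth: Δω = ω₀/Q = 1.384e+05 rad/s; BW = Δω/(2π) = 2.203e+04 Hz.

(a) f₀ = 323.8 Hz  (b) Q = 0.0147  (c) BW = 2.203e+04 Hz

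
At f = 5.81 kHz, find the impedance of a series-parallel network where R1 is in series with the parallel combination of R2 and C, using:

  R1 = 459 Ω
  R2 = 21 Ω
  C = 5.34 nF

Step 1 — Angular frequency: ω = 2π·f = 2π·5810 = 3.651e+04 rad/s.
Step 2 — Component impedances:
  R1: Z = R = 459 Ω
  R2: Z = R = 21 Ω
  C: Z = 1/(jωC) = -j/(ω·C) = 0 - j5130 Ω
Step 3 — Parallel branch: R2 || C = 1/(1/R2 + 1/C) = 21 - j0.08597 Ω.
Step 4 — Series with R1: Z_total = R1 + (R2 || C) = 480 - j0.08597 Ω = 480∠-0.0° Ω.

Z = 480 - j0.08597 Ω = 480∠-0.0° Ω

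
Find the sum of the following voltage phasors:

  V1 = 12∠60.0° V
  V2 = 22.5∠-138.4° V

Step 1 — Convert each phasor to rectangular form:
  V1 = 12·(cos(60.0°) + j·sin(60.0°)) = 6 + j10.39 V
  V2 = 22.5·(cos(-138.4°) + j·sin(-138.4°)) = -16.83 - j14.94 V
Step 2 — Sum components: V_total = -10.83 - j4.546 V.
Step 3 — Convert to polar: |V_total| = 11.74 V, ∠V_total = -157.2°.

V_total = 11.74∠-157.2° V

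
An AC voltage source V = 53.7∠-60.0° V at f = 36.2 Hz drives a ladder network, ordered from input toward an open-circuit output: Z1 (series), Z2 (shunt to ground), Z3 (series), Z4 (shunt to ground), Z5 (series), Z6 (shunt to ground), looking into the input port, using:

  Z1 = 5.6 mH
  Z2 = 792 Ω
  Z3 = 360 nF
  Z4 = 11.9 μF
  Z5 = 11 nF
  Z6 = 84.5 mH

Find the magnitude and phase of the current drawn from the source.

Step 1 — Angular frequency: ω = 2π·f = 2π·36.2 = 227.5 rad/s.
Step 2 — Component impedances:
  Z1: Z = jωL = j·227.5·0.0056 = 0 + j1.274 Ω
  Z2: Z = R = 792 Ω
  Z3: Z = 1/(jωC) = -j/(ω·C) = 0 - j1.221e+04 Ω
  Z4: Z = 1/(jωC) = -j/(ω·C) = 0 - j369.5 Ω
  Z5: Z = 1/(jωC) = -j/(ω·C) = 0 - j3.997e+05 Ω
  Z6: Z = jωL = j·227.5·0.0845 = 0 + j19.22 Ω
Step 3 — Ladder network (open output): work backward from the far end, alternating series and parallel combinations. Z_in = 788.9 - j48.38 Ω = 790.4∠-3.5° Ω.
Step 4 — Source phasor: V = 53.7∠-60.0° V = 26.85 - j46.51 V.
Step 5 — Ohm's law: I = V / Z_total = (26.85 - j46.51) / (788.9 - j48.38) = 0.03751 - j0.05665 A.
Step 6 — Convert to polar: |I| = 0.06794 A, ∠I = -56.5°.

I = 0.06794∠-56.5° A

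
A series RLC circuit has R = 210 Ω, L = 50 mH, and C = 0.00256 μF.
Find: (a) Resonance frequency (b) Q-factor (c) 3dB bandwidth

Step 1 — Resonance: ω₀ = 1/√(LC) = 1/√(0.05·2.56e-09) = 8.839e+04 rad/s.
Step 2 — f₀ = ω₀/(2π) = 1.407e+04 Hz.
Step 3 — Series Q: Q = ω₀L/R = 8.839e+04·0.05/210 = 21.04.
Step 4 — Bandwidth: Δω = ω₀/Q = 4200 rad/s; BW = Δω/(2π) = 668.5 Hz.

(a) f₀ = 1.407e+04 Hz  (b) Q = 21.04  (c) BW = 668.5 Hz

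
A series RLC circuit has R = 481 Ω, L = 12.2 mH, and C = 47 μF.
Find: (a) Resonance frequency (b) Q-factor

Step 1 — Resonance condition Im(Z)=0 gives ω₀ = 1/√(LC).
Step 2 — ω₀ = 1/√(0.0122·4.7e-05) = 1321 rad/s.
Step 3 — f₀ = ω₀/(2π) = 210.2 Hz.
Step 4 — Series Q: Q = ω₀L/R = 1321·0.0122/481 = 0.0335.

(a) f₀ = 210.2 Hz  (b) Q = 0.0335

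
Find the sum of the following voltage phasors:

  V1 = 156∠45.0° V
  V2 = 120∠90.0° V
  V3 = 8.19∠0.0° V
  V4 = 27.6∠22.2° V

Step 1 — Convert each phasor to rectangular form:
  V1 = 156·(cos(45.0°) + j·sin(45.0°)) = 110.3 + j110.3 V
  V2 = 120·(cos(90.0°) + j·sin(90.0°)) = 0 + j120 V
  V3 = 8.19·(cos(0.0°) + j·sin(0.0°)) = 8.19 V
  V4 = 27.6·(cos(22.2°) + j·sin(22.2°)) = 25.55 + j10.43 V
Step 2 — Sum components: V_total = 144.1 + j240.7 V.
Step 3 — Convert to polar: |V_total| = 280.5 V, ∠V_total = 59.1°.

V_total = 280.5∠59.1° V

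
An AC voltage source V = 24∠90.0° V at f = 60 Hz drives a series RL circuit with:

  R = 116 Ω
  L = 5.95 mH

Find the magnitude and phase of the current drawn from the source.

Step 1 — Angular frequency: ω = 2π·f = 2π·60 = 377 rad/s.
Step 2 — Component impedances:
  R: Z = R = 116 Ω
  L: Z = jωL = j·377·0.00595 = 0 + j2.243 Ω
Step 3 — Series combination: Z_total = R + L = 116 + j2.243 Ω = 116∠1.1° Ω.
Step 4 — Source phasor: V = 24∠90.0° V = 0 + j24 V.
Step 5 — Ohm's law: I = V / Z_total = (0 + j24) / (116 + j2.243) = 0.003999 + j0.2068 A.
Step 6 — Convert to polar: |I| = 0.2069 A, ∠I = 88.9°.

I = 0.2069∠88.9° A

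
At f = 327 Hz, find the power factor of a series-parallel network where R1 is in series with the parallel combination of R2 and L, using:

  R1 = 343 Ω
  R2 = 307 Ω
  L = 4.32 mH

Step 1 — Angular frequency: ω = 2π·f = 2π·327 = 2055 rad/s.
Step 2 — Component impedances:
  R1: Z = R = 343 Ω
  R2: Z = R = 307 Ω
  L: Z = jωL = j·2055·0.00432 = 0 + j8.876 Ω
Step 3 — Parallel branch: R2 || L = 1/(1/R2 + 1/L) = 0.2564 + j8.868 Ω.
Step 4 — Series with R1: Z_total = R1 + (R2 || L) = 343.3 + j8.868 Ω = 343.4∠1.5° Ω.
Step 5 — Power factor: PF = cos(φ) = Re(Z)/|Z| = 343.3/343.4 = 0.9997.
Step 6 — Type: Im(Z) = 8.868 ⇒ lagging (phase φ = 1.5°).

PF = 0.9997 (lagging, φ = 1.5°)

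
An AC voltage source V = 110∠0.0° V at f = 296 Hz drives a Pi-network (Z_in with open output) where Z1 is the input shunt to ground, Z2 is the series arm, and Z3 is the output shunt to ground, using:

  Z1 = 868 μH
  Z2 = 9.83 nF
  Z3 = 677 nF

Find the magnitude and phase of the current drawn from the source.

Step 1 — Angular frequency: ω = 2π·f = 2π·296 = 1860 rad/s.
Step 2 — Component impedances:
  Z1: Z = jωL = j·1860·0.000868 = 0 + j1.614 Ω
  Z2: Z = 1/(jωC) = -j/(ω·C) = 0 - j5.47e+04 Ω
  Z3: Z = 1/(jωC) = -j/(ω·C) = 0 - j794.2 Ω
Step 3 — With open output, the series arm Z2 and the output shunt Z3 appear in series to ground: Z2 + Z3 = 0 - j5.549e+04 Ω.
Step 4 — Parallel with input shunt Z1: Z_in = Z1 || (Z2 + Z3) = 0 + j1.614 Ω = 1.614∠90.0° Ω.
Step 5 — Source phasor: V = 110∠0.0° V = 110 V.
Step 6 — Ohm's law: I = V / Z_total = (110) / (0 + j1.614) = 0 - j68.14 A.
Step 7 — Convert to polar: |I| = 68.14 A, ∠I = -90.0°.

I = 68.14∠-90.0° A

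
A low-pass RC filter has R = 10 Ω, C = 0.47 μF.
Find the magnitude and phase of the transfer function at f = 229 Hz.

Step 1 — Angular frequency: ω = 2π·229 = 1439 rad/s.
Step 2 — Transfer function: H(jω) = 1/(1 + jωRC).
Step 3 — Denominator: 1 + jωRC = 1 + j·1439·10·4.7e-07 = 1 + j0.006763.
Step 4 — H = 1 - j0.006762.
Step 5 — Magnitude: |H| = 1 (-0.0 dB); phase: φ = -0.4°.

|H| = 1 (-0.0 dB), φ = -0.4°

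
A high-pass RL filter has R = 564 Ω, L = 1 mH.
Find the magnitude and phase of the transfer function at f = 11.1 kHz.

Step 1 — Angular frequency: ω = 2π·1.11e+04 = 6.974e+04 rad/s.
Step 2 — Transfer function: H(jω) = jωL/(R + jωL).
Step 3 — Numerator jωL = j·69.74; denominator R + jωL = 564 + j69.74.
Step 4 — H = 0.01506 + j0.1218.
Step 5 — Magnitude: |H| = 0.1227 (-18.2 dB); phase: φ = 83.0°.

|H| = 0.1227 (-18.2 dB), φ = 83.0°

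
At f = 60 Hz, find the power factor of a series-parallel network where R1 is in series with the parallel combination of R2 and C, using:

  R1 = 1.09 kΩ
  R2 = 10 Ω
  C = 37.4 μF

Step 1 — Angular frequency: ω = 2π·f = 2π·60 = 377 rad/s.
Step 2 — Component impedances:
  R1: Z = R = 1090 Ω
  R2: Z = R = 10 Ω
  C: Z = 1/(jωC) = -j/(ω·C) = 0 - j70.92 Ω
Step 3 — Parallel branch: R2 || C = 1/(1/R2 + 1/C) = 9.805 - j1.382 Ω.
Step 4 — Series with R1: Z_total = R1 + (R2 || C) = 1100 - j1.382 Ω = 1100∠-0.1° Ω.
Step 5 — Power factor: PF = cos(φ) = Re(Z)/|Z| = 1100/1100 = 1.
Step 6 — Type: Im(Z) = -1.382 ⇒ leading (phase φ = -0.1°).

PF = 1 (leading, φ = -0.1°)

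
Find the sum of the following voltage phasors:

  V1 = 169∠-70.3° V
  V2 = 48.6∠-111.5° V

Step 1 — Convert each phasor to rectangular form:
  V1 = 169·(cos(-70.3°) + j·sin(-70.3°)) = 56.97 - j159.1 V
  V2 = 48.6·(cos(-111.5°) + j·sin(-111.5°)) = -17.81 - j45.22 V
Step 2 — Sum components: V_total = 39.16 - j204.3 V.
Step 3 — Convert to polar: |V_total| = 208 V, ∠V_total = -79.2°.

V_total = 208∠-79.2° V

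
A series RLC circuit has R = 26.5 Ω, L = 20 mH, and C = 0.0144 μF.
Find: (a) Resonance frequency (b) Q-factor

Step 1 — Resonance condition Im(Z)=0 gives ω₀ = 1/√(LC).
Step 2 — ω₀ = 1/√(0.02·1.44e-08) = 5.893e+04 rad/s.
Step 3 — f₀ = ω₀/(2π) = 9378 Hz.
Step 4 — Series Q: Q = ω₀L/R = 5.893e+04·0.02/26.5 = 44.47.

(a) f₀ = 9378 Hz  (b) Q = 44.47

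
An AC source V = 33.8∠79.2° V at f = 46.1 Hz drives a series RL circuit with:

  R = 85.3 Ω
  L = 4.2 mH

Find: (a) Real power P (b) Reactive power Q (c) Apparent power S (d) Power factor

Step 1 — Angular frequency: ω = 2π·f = 2π·46.1 = 289.7 rad/s.
Step 2 — Component impedances:
  R: Z = R = 85.3 Ω
  L: Z = jωL = j·289.7·0.0042 = 0 + j1.217 Ω
Step 3 — Series combination: Z_total = R + L = 85.3 + j1.217 Ω = 85.31∠0.8° Ω.
Step 4 — Source phasor: V = 33.8∠79.2° V = 6.333 + j33.2 V.
Step 5 — Current: I = V / Z = 0.07978 + j0.3881 A = 0.3962∠78.4° A.
Step 6 — Complex power: S = V·I* = 13.39 + j0.191 VA.
Step 7 — Real power: P = Re(S) = 13.39 W.
Step 8 — Reactive power: Q = Im(S) = 0.191 VAR.
Step 9 — Apparent power: |S| = 13.39 VA.
Step 10 — Power factor: PF = P/|S| = 0.9999 (lagging).

(a) P = 13.39 W  (b) Q = 0.191 VAR  (c) S = 13.39 VA  (d) PF = 0.9999 (lagging)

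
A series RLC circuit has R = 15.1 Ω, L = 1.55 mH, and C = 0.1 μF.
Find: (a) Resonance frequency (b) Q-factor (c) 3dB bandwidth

Step 1 — Resonance: ω₀ = 1/√(LC) = 1/√(0.00155·1e-07) = 8.032e+04 rad/s.
Step 2 — f₀ = ω₀/(2π) = 1.278e+04 Hz.
Step 3 — Series Q: Q = ω₀L/R = 8.032e+04·0.00155/15.1 = 8.245.
Step 4 — Bandwidth: Δω = ω₀/Q = 9742 rad/s; BW = Δω/(2π) = 1550 Hz.

(a) f₀ = 1.278e+04 Hz  (b) Q = 8.245  (c) BW = 1550 Hz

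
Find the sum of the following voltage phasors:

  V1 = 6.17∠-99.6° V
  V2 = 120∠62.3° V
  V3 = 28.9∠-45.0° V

Step 1 — Convert each phasor to rectangular form:
  V1 = 6.17·(cos(-99.6°) + j·sin(-99.6°)) = -1.029 - j6.084 V
  V2 = 120·(cos(62.3°) + j·sin(62.3°)) = 55.78 + j106.2 V
  V3 = 28.9·(cos(-45.0°) + j·sin(-45.0°)) = 20.44 - j20.44 V
Step 2 — Sum components: V_total = 75.19 + j79.73 V.
Step 3 — Convert to polar: |V_total| = 109.6 V, ∠V_total = 46.7°.

V_total = 109.6∠46.7° V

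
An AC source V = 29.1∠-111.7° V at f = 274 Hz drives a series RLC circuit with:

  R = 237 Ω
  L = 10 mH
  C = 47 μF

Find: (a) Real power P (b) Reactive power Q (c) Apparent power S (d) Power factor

Step 1 — Angular frequency: ω = 2π·f = 2π·274 = 1722 rad/s.
Step 2 — Component impedances:
  R: Z = R = 237 Ω
  L: Z = jωL = j·1722·0.01 = 0 + j17.22 Ω
  C: Z = 1/(jωC) = -j/(ω·C) = 0 - j12.36 Ω
Step 3 — Series combination: Z_total = R + L + C = 237 + j4.857 Ω = 237∠1.2° Ω.
Step 4 — Source phasor: V = 29.1∠-111.7° V = -10.76 - j27.04 V.
Step 5 — Current: I = V / Z = -0.04772 - j0.1131 A = 0.1228∠-112.9° A.
Step 6 — Complex power: S = V·I* = 3.572 + j0.0732 VA.
Step 7 — Real power: P = Re(S) = 3.572 W.
Step 8 — Reactive power: Q = Im(S) = 0.0732 VAR.
Step 9 — Apparent power: |S| = 3.572 VA.
Step 10 — Power factor: PF = P/|S| = 0.9998 (lagging).

(a) P = 3.572 W  (b) Q = 0.0732 VAR  (c) S = 3.572 VA  (d) PF = 0.9998 (lagging)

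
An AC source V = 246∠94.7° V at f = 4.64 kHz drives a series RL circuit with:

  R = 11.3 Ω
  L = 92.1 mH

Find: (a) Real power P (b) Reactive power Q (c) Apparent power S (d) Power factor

Step 1 — Angular frequency: ω = 2π·f = 2π·4640 = 2.915e+04 rad/s.
Step 2 — Component impedances:
  R: Z = R = 11.3 Ω
  L: Z = jωL = j·2.915e+04·0.0921 = 0 + j2685 Ω
Step 3 — Series combination: Z_total = R + L = 11.3 + j2685 Ω = 2685∠89.8° Ω.
Step 4 — Source phasor: V = 246∠94.7° V = -20.16 + j245.2 V.
Step 5 — Current: I = V / Z = 0.09128 + j0.007891 A = 0.09162∠4.9° A.
Step 6 — Complex power: S = V·I* = 0.09485 + j22.54 VA.
Step 7 — Real power: P = Re(S) = 0.09485 W.
Step 8 — Reactive power: Q = Im(S) = 22.54 VAR.
Step 9 — Apparent power: |S| = 22.54 VA.
Step 10 — Power factor: PF = P/|S| = 0.004208 (lagging).

(a) P = 0.09485 W  (b) Q = 22.54 VAR  (c) S = 22.54 VA  (d) PF = 0.004208 (lagging)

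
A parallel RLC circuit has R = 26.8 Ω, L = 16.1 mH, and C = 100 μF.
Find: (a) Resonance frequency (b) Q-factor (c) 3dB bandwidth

Step 1 — Resonance: ω₀ = 1/√(LC) = 1/√(0.0161·0.0001) = 788.1 rad/s.
Step 2 — f₀ = ω₀/(2π) = 125.4 Hz.
Step 3 — Parallel Q: Q = R/(ω₀L) = 26.8/(788.1·0.0161) = 2.112.
Step 4 — Bandwidth: Δω = ω₀/Q = 373.1 rad/s; BW = Δω/(2π) = 59.39 Hz.

(a) f₀ = 125.4 Hz  (b) Q = 2.112  (c) BW = 59.39 Hz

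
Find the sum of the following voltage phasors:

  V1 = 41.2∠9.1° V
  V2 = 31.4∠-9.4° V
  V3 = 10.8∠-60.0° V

Step 1 — Convert each phasor to rectangular form:
  V1 = 41.2·(cos(9.1°) + j·sin(9.1°)) = 40.68 + j6.516 V
  V2 = 31.4·(cos(-9.4°) + j·sin(-9.4°)) = 30.98 - j5.128 V
  V3 = 10.8·(cos(-60.0°) + j·sin(-60.0°)) = 5.4 - j9.353 V
Step 2 — Sum components: V_total = 77.06 - j7.965 V.
Step 3 — Convert to polar: |V_total| = 77.47 V, ∠V_total = -5.9°.

V_total = 77.47∠-5.9° V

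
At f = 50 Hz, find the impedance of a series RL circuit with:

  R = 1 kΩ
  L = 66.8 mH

Step 1 — Angular frequency: ω = 2π·f = 2π·50 = 314.2 rad/s.
Step 2 — Component impedances:
  R: Z = R = 1000 Ω
  L: Z = jωL = j·314.2·0.0668 = 0 + j20.99 Ω
Step 3 — Series combination: Z_total = R + L = 1000 + j20.99 Ω = 1000∠1.2° Ω.

Z = 1000 + j20.99 Ω = 1000∠1.2° Ω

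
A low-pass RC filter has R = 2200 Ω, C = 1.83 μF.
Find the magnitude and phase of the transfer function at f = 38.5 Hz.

Step 1 — Angular frequency: ω = 2π·38.5 = 241.9 rad/s.
Step 2 — Transfer function: H(jω) = 1/(1 + jωRC).
Step 3 — Denominator: 1 + jωRC = 1 + j·241.9·2200·1.83e-06 = 1 + j0.9739.
Step 4 — H = 0.5132 - j0.4998.
Step 5 — Magnitude: |H| = 0.7164 (-2.9 dB); phase: φ = -44.2°.

|H| = 0.7164 (-2.9 dB), φ = -44.2°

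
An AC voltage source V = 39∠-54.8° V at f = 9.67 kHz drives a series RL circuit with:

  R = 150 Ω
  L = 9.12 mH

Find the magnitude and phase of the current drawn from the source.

Step 1 — Angular frequency: ω = 2π·f = 2π·9670 = 6.076e+04 rad/s.
Step 2 — Component impedances:
  R: Z = R = 150 Ω
  L: Z = jωL = j·6.076e+04·0.00912 = 0 + j554.1 Ω
Step 3 — Series combination: Z_total = R + L = 150 + j554.1 Ω = 574.1∠74.9° Ω.
Step 4 — Source phasor: V = 39∠-54.8° V = 22.48 - j31.87 V.
Step 5 — Ohm's law: I = V / Z_total = (22.48 - j31.87) / (150 + j554.1) = -0.04335 - j0.05231 A.
Step 6 — Convert to polar: |I| = 0.06794 A, ∠I = -129.7°.

I = 0.06794∠-129.7° A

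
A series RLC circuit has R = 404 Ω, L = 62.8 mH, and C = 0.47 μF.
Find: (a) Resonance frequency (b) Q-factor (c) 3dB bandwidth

Step 1 — Resonance: ω₀ = 1/√(LC) = 1/√(0.0628·4.7e-07) = 5821 rad/s.
Step 2 — f₀ = ω₀/(2π) = 926.4 Hz.
Step 3 — Series Q: Q = ω₀L/R = 5821·0.0628/404 = 0.9048.
Step 4 — Bandwidth: Δω = ω₀/Q = 6433 rad/s; BW = Δω/(2π) = 1024 Hz.

(a) f₀ = 926.4 Hz  (b) Q = 0.9048  (c) BW = 1024 Hz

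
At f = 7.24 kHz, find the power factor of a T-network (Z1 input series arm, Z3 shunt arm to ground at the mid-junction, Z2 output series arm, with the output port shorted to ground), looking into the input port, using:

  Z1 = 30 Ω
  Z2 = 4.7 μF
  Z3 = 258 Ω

Step 1 — Angular frequency: ω = 2π·f = 2π·7240 = 4.549e+04 rad/s.
Step 2 — Component impedances:
  Z1: Z = R = 30 Ω
  Z2: Z = 1/(jωC) = -j/(ω·C) = 0 - j4.677 Ω
  Z3: Z = R = 258 Ω
Step 3 — With the output port shorted to ground, the output series arm Z2 runs from the junction to ground; the shunt arm Z3 also runs from the junction to ground. They appear in parallel: Z3 || Z2 = 0.08476 - j4.676 Ω.
Step 4 — Series with input arm Z1: Z_in = Z1 + (Z3 || Z2) = 30.08 - j4.676 Ω = 30.45∠-8.8° Ω.
Step 5 — Power factor: PF = cos(φ) = Re(Z)/|Z| = 30.085/30.446 = 0.9881.
Step 6 — Type: Im(Z) = -4.676 ⇒ leading (phase φ = -8.8°).

PF = 0.9881 (leading, φ = -8.8°)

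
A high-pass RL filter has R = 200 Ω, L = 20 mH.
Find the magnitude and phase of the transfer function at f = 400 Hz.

Step 1 — Angular frequency: ω = 2π·400 = 2513 rad/s.
Step 2 — Transfer function: H(jω) = jωL/(R + jωL).
Step 3 — Numerator jωL = j·50.27; denominator R + jωL = 200 + j50.27.
Step 4 — H = 0.05941 + j0.2364.
Step 5 — Magnitude: |H| = 0.2437 (-12.3 dB); phase: φ = 75.9°.

|H| = 0.2437 (-12.3 dB), φ = 75.9°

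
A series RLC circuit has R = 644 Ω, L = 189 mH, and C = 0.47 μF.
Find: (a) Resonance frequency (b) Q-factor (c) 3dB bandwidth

Step 1 — Resonance: ω₀ = 1/√(LC) = 1/√(0.189·4.7e-07) = 3355 rad/s.
Step 2 — f₀ = ω₀/(2π) = 534 Hz.
Step 3 — Series Q: Q = ω₀L/R = 3355·0.189/644 = 0.9847.
Step 4 — Bandwidth: Δω = ω₀/Q = 3407 rad/s; BW = Δω/(2π) = 542.3 Hz.

(a) f₀ = 534 Hz  (b) Q = 0.9847  (c) BW = 542.3 Hz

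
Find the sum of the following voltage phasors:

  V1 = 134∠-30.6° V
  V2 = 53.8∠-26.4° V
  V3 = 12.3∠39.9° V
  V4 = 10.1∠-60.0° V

Step 1 — Convert each phasor to rectangular form:
  V1 = 134·(cos(-30.6°) + j·sin(-30.6°)) = 115.3 - j68.21 V
  V2 = 53.8·(cos(-26.4°) + j·sin(-26.4°)) = 48.19 - j23.92 V
  V3 = 12.3·(cos(39.9°) + j·sin(39.9°)) = 9.436 + j7.89 V
  V4 = 10.1·(cos(-60.0°) + j·sin(-60.0°)) = 5.05 - j8.747 V
Step 2 — Sum components: V_total = 178 - j92.99 V.
Step 3 — Convert to polar: |V_total| = 200.8 V, ∠V_total = -27.6°.

V_total = 200.8∠-27.6° V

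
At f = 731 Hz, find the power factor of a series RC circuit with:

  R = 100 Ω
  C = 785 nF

Step 1 — Angular frequency: ω = 2π·f = 2π·731 = 4593 rad/s.
Step 2 — Component impedances:
  R: Z = R = 100 Ω
  C: Z = 1/(jωC) = -j/(ω·C) = 0 - j277.4 Ω
Step 3 — Series combination: Z_total = R + C = 100 - j277.4 Ω = 294.8∠-70.2° Ω.
Step 4 — Power factor: PF = cos(φ) = Re(Z)/|Z| = 100/294.8 = 0.3392.
Step 5 — Type: Im(Z) = -277.4 ⇒ leading (phase φ = -70.2°).

PF = 0.3392 (leading, φ = -70.2°)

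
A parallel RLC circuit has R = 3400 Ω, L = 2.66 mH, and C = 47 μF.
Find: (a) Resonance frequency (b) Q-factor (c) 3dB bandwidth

Step 1 — Resonance: ω₀ = 1/√(LC) = 1/√(0.00266·4.7e-05) = 2828 rad/s.
Step 2 — f₀ = ω₀/(2π) = 450.1 Hz.
Step 3 — Parallel Q: Q = R/(ω₀L) = 3400/(2828·0.00266) = 451.9.
Step 4 — Bandwidth: Δω = ω₀/Q = 6.258 rad/s; BW = Δω/(2π) = 0.996 Hz.

(a) f₀ = 450.1 Hz  (b) Q = 451.9  (c) BW = 0.996 Hz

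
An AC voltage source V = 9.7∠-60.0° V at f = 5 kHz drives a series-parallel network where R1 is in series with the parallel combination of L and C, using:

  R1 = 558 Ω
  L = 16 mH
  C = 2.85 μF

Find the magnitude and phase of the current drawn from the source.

Step 1 — Angular frequency: ω = 2π·f = 2π·5000 = 3.142e+04 rad/s.
Step 2 — Component impedances:
  R1: Z = R = 558 Ω
  L: Z = jωL = j·3.142e+04·0.016 = 0 + j502.7 Ω
  C: Z = 1/(jωC) = -j/(ω·C) = 0 - j11.17 Ω
Step 3 — Parallel branch: L || C = 1/(1/L + 1/C) = 0 - j11.42 Ω.
Step 4 — Series with R1: Z_total = R1 + (L || C) = 558 - j11.42 Ω = 558.1∠-1.2° Ω.
Step 5 — Source phasor: V = 9.7∠-60.0° V = 4.85 - j8.4 V.
Step 6 — Ohm's law: I = V / Z_total = (4.85 - j8.4) / (558 - j11.42) = 0.008996 - j0.01487 A.
Step 7 — Convert to polar: |I| = 0.01738 A, ∠I = -58.8°.

I = 0.01738∠-58.8° A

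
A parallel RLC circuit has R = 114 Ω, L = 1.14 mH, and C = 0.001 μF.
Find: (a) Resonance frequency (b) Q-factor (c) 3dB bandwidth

Step 1 — Resonance: ω₀ = 1/√(LC) = 1/√(0.00114·1e-09) = 9.366e+05 rad/s.
Step 2 — f₀ = ω₀/(2π) = 1.491e+05 Hz.
Step 3 — Parallel Q: Q = R/(ω₀L) = 114/(9.366e+05·0.00114) = 0.1068.
Step 4 — Bandwidth: Δω = ω₀/Q = 8.772e+06 rad/s; BW = Δω/(2π) = 1.396e+06 Hz.

(a) f₀ = 1.491e+05 Hz  (b) Q = 0.1068  (c) BW = 1.396e+06 Hz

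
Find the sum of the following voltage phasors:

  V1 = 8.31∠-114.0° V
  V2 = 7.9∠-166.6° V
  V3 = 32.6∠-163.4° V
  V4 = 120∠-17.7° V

Step 1 — Convert each phasor to rectangular form:
  V1 = 8.31·(cos(-114.0°) + j·sin(-114.0°)) = -3.38 - j7.592 V
  V2 = 7.9·(cos(-166.6°) + j·sin(-166.6°)) = -7.685 - j1.831 V
  V3 = 32.6·(cos(-163.4°) + j·sin(-163.4°)) = -31.24 - j9.313 V
  V4 = 120·(cos(-17.7°) + j·sin(-17.7°)) = 114.3 - j36.48 V
Step 2 — Sum components: V_total = 72.01 - j55.22 V.
Step 3 — Convert to polar: |V_total| = 90.75 V, ∠V_total = -37.5°.

V_total = 90.75∠-37.5° V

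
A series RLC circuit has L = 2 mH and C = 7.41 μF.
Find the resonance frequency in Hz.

Step 1 — Resonance condition Im(Z)=0 gives ω₀ = 1/√(LC).
Step 2 — ω₀ = 1/√(0.002·7.41e-06) = 8214 rad/s.
Step 3 — f₀ = ω₀/(2π) = 1307 Hz.

f₀ = 1307 Hz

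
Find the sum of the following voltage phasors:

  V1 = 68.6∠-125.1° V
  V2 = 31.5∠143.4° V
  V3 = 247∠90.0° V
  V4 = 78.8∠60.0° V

Step 1 — Convert each phasor to rectangular form:
  V1 = 68.6·(cos(-125.1°) + j·sin(-125.1°)) = -39.45 - j56.13 V
  V2 = 31.5·(cos(143.4°) + j·sin(143.4°)) = -25.29 + j18.78 V
  V3 = 247·(cos(90.0°) + j·sin(90.0°)) = 0 + j247 V
  V4 = 78.8·(cos(60.0°) + j·sin(60.0°)) = 39.4 + j68.24 V
Step 2 — Sum components: V_total = -25.33 + j277.9 V.
Step 3 — Convert to polar: |V_total| = 279.1 V, ∠V_total = 95.2°.

V_total = 279.1∠95.2° V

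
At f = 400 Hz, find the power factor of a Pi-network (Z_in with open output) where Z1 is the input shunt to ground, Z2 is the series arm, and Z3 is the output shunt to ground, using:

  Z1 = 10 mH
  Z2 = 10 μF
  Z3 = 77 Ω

Step 1 — Angular frequency: ω = 2π·f = 2π·400 = 2513 rad/s.
Step 2 — Component impedances:
  Z1: Z = jωL = j·2513·0.01 = 0 + j25.13 Ω
  Z2: Z = 1/(jωC) = -j/(ω·C) = 0 - j39.79 Ω
  Z3: Z = R = 77 Ω
Step 3 — With open output, the series arm Z2 and the output shunt Z3 appear in series to ground: Z2 + Z3 = 77 - j39.79 Ω.
Step 4 — Parallel with input shunt Z1: Z_in = Z1 || (Z2 + Z3) = 7.917 + j26.64 Ω = 27.79∠73.4° Ω.
Step 5 — Power factor: PF = cos(φ) = Re(Z)/|Z| = 7.917/27.79 = 0.2849.
Step 6 — Type: Im(Z) = 26.64 ⇒ lagging (phase φ = 73.4°).

PF = 0.2849 (lagging, φ = 73.4°)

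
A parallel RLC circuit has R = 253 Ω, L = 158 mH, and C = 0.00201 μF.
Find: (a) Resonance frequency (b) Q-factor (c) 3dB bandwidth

Step 1 — Resonance: ω₀ = 1/√(LC) = 1/√(0.158·2.01e-09) = 5.611e+04 rad/s.
Step 2 — f₀ = ω₀/(2π) = 8931 Hz.
Step 3 — Parallel Q: Q = R/(ω₀L) = 253/(5.611e+04·0.158) = 0.02854.
Step 4 — Bandwidth: Δω = ω₀/Q = 1.966e+06 rad/s; BW = Δω/(2π) = 3.13e+05 Hz.

(a) f₀ = 8931 Hz  (b) Q = 0.02854  (c) BW = 3.13e+05 Hz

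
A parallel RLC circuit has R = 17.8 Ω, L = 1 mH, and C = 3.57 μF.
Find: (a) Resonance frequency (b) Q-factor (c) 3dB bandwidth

Step 1 — Resonance: ω₀ = 1/√(LC) = 1/√(0.001·3.57e-06) = 1.674e+04 rad/s.
Step 2 — f₀ = ω₀/(2π) = 2664 Hz.
Step 3 — Parallel Q: Q = R/(ω₀L) = 17.8/(1.674e+04·0.001) = 1.064.
Step 4 — Bandwidth: Δω = ω₀/Q = 1.574e+04 rad/s; BW = Δω/(2π) = 2505 Hz.

(a) f₀ = 2664 Hz  (b) Q = 1.064  (c) BW = 2505 Hz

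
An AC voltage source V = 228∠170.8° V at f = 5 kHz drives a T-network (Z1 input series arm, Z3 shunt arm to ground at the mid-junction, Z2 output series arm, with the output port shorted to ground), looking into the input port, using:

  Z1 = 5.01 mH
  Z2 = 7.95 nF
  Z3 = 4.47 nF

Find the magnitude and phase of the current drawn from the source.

Step 1 — Angular frequency: ω = 2π·f = 2π·5000 = 3.142e+04 rad/s.
Step 2 — Component impedances:
  Z1: Z = jωL = j·3.142e+04·0.00501 = 0 + j157.4 Ω
  Z2: Z = 1/(jωC) = -j/(ω·C) = 0 - j4004 Ω
  Z3: Z = 1/(jωC) = -j/(ω·C) = 0 - j7121 Ω
Step 3 — With the output port shorted to ground, the output series arm Z2 runs from the junction to ground; the shunt arm Z3 also runs from the junction to ground. They appear in parallel: Z3 || Z2 = 0 - j2563 Ω.
Step 4 — Series with input arm Z1: Z_in = Z1 + (Z3 || Z2) = 0 - j2405 Ω = 2405∠-90.0° Ω.
Step 5 — Source phasor: V = 228∠170.8° V = -225.1 + j36.45 V.
Step 6 — Ohm's law: I = V / Z_total = (-225.1 + j36.45) / (0 - j2405) = -0.01515 - j0.09356 A.
Step 7 — Convert to polar: |I| = 0.09478 A, ∠I = -99.2°.

I = 0.09478∠-99.2° A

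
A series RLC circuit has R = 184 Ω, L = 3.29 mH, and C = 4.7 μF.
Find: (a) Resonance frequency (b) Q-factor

Step 1 — Resonance condition Im(Z)=0 gives ω₀ = 1/√(LC).
Step 2 — ω₀ = 1/√(0.00329·4.7e-06) = 8042 rad/s.
Step 3 — f₀ = ω₀/(2π) = 1280 Hz.
Step 4 — Series Q: Q = ω₀L/R = 8042·0.00329/184 = 0.1438.

(a) f₀ = 1280 Hz  (b) Q = 0.1438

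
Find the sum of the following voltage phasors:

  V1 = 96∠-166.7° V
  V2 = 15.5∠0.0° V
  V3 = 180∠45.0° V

Step 1 — Convert each phasor to rectangular form:
  V1 = 96·(cos(-166.7°) + j·sin(-166.7°)) = -93.43 - j22.08 V
  V2 = 15.5·(cos(0.0°) + j·sin(0.0°)) = 15.5 V
  V3 = 180·(cos(45.0°) + j·sin(45.0°)) = 127.3 + j127.3 V
Step 2 — Sum components: V_total = 49.35 + j105.2 V.
Step 3 — Convert to polar: |V_total| = 116.2 V, ∠V_total = 64.9°.

V_total = 116.2∠64.9° V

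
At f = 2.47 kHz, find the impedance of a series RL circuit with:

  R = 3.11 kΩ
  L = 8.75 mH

Step 1 — Angular frequency: ω = 2π·f = 2π·2470 = 1.552e+04 rad/s.
Step 2 — Component impedances:
  R: Z = R = 3110 Ω
  L: Z = jωL = j·1.552e+04·0.00875 = 0 + j135.8 Ω
Step 3 — Series combination: Z_total = R + L = 3110 + j135.8 Ω = 3113∠2.5° Ω.

Z = 3110 + j135.8 Ω = 3113∠2.5° Ω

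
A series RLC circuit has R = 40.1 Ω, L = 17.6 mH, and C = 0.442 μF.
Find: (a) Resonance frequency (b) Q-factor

Step 1 — Resonance condition Im(Z)=0 gives ω₀ = 1/√(LC).
Step 2 — ω₀ = 1/√(0.0176·4.42e-07) = 1.134e+04 rad/s.
Step 3 — f₀ = ω₀/(2π) = 1804 Hz.
Step 4 — Series Q: Q = ω₀L/R = 1.134e+04·0.0176/40.1 = 4.976.

(a) f₀ = 1804 Hz  (b) Q = 4.976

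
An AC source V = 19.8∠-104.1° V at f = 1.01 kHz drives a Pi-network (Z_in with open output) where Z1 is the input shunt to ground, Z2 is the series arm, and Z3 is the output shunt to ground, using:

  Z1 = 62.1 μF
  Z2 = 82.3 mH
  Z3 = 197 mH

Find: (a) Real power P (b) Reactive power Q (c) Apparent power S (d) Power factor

Step 1 — Angular frequency: ω = 2π·f = 2π·1010 = 6346 rad/s.
Step 2 — Component impedances:
  Z1: Z = 1/(jωC) = -j/(ω·C) = 0 - j2.538 Ω
  Z2: Z = jωL = j·6346·0.0823 = 0 + j522.3 Ω
  Z3: Z = jωL = j·6346·0.197 = 0 + j1250 Ω
Step 3 — With open output, the series arm Z2 and the output shunt Z3 appear in series to ground: Z2 + Z3 = 0 + j1772 Ω.
Step 4 — Parallel with input shunt Z1: Z_in = Z1 || (Z2 + Z3) = 0 - j2.541 Ω = 2.541∠-90.0° Ω.
Step 5 — Source phasor: V = 19.8∠-104.1° V = -4.824 - j19.2 V.
Step 6 — Current: I = V / Z = 7.557 - j1.898 A = 7.792∠-14.1° A.
Step 7 — Complex power: S = V·I* = 0 - j154.3 VA.
Step 8 — Real power: P = Re(S) = 0 W.
Step 9 — Reactive power: Q = Im(S) = -154.3 VAR.
Step 10 — Apparent power: |S| = 154.3 VA.
Step 11 — Power factor: PF = P/|S| = 0 (leading).

(a) P = 0 W  (b) Q = -154.3 VAR  (c) S = 154.3 VA  (d) PF = 0 (leading)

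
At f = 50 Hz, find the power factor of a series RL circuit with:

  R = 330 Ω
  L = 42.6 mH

Step 1 — Angular frequency: ω = 2π·f = 2π·50 = 314.2 rad/s.
Step 2 — Component impedances:
  R: Z = R = 330 Ω
  L: Z = jωL = j·314.2·0.0426 = 0 + j13.38 Ω
Step 3 — Series combination: Z_total = R + L = 330 + j13.38 Ω = 330.3∠2.3° Ω.
Step 4 — Power factor: PF = cos(φ) = Re(Z)/|Z| = 330/330.27 = 0.9992.
Step 5 — Type: Im(Z) = 13.38 ⇒ lagging (phase φ = 2.3°).

PF = 0.9992 (lagging, φ = 2.3°)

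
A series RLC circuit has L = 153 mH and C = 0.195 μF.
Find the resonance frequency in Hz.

Step 1 — Resonance condition Im(Z)=0 gives ω₀ = 1/√(LC).
Step 2 — ω₀ = 1/√(0.153·1.95e-07) = 5789 rad/s.
Step 3 — f₀ = ω₀/(2π) = 921.4 Hz.

f₀ = 921.4 Hz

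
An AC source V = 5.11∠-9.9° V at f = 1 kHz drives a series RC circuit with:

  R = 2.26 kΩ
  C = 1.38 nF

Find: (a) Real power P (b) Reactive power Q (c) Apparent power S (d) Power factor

Step 1 — Angular frequency: ω = 2π·f = 2π·1000 = 6283 rad/s.
Step 2 — Component impedances:
  R: Z = R = 2260 Ω
  C: Z = 1/(jωC) = -j/(ω·C) = 0 - j1.153e+05 Ω
Step 3 — Series combination: Z_total = R + C = 2260 - j1.153e+05 Ω = 1.154e+05∠-88.9° Ω.
Step 4 — Source phasor: V = 5.11∠-9.9° V = 5.034 - j0.8786 V.
Step 5 — Current: I = V / Z = 8.47e-06 + j4.348e-05 A = 4.43e-05∠79.0° A.
Step 6 — Complex power: S = V·I* = 4.435e-06 - j0.0002263 VA.
Step 7 — Real power: P = Re(S) = 4.435e-06 W.
Step 8 — Reactive power: Q = Im(S) = -0.0002263 VAR.
Step 9 — Apparent power: |S| = 0.0002264 VA.
Step 10 — Power factor: PF = P/|S| = 0.01959 (leading).

(a) P = 4.435e-06 W  (b) Q = -0.0002263 VAR  (c) S = 0.0002264 VA  (d) PF = 0.01959 (leading)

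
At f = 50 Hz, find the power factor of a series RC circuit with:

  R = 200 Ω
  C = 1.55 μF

Step 1 — Angular frequency: ω = 2π·f = 2π·50 = 314.2 rad/s.
Step 2 — Component impedances:
  R: Z = R = 200 Ω
  C: Z = 1/(jωC) = -j/(ω·C) = 0 - j2054 Ω
Step 3 — Series combination: Z_total = R + C = 200 - j2054 Ω = 2063∠-84.4° Ω.
Step 4 — Power factor: PF = cos(φ) = Re(Z)/|Z| = 200/2063.3 = 0.09693.
Step 5 — Type: Im(Z) = -2054 ⇒ leading (phase φ = -84.4°).

PF = 0.09693 (leading, φ = -84.4°)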